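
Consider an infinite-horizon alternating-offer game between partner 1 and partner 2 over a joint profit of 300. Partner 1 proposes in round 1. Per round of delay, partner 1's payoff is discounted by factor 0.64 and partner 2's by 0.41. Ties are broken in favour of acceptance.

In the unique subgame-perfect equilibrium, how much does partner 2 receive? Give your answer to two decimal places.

Let x be partner 1's share when partner 1 proposes and y be partner 2's share when partner 2 proposes.
Partner 2 accepts iff offered ≥ 0.41·y, so x = 300 − 0.41y. Symmetrically y = 300 − 0.64x.
Substituting: x = 300 − 0.41(300 − 0.64x), giving x(1 − 0.64·0.41) = 300(1 − 0.41).
So x = 300 × 0.59 / 0.7376 ≈ 239.9675, and partner 2 receives 300 − x ≈ 60.0325.

60.03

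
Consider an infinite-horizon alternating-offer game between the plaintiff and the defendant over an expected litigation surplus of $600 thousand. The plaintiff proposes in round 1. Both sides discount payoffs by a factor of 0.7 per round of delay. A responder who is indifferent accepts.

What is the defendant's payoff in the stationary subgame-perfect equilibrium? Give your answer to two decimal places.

Let x be the plaintiff's share when the plaintiff proposes and y be the defendant's share when the defendant proposes.
The defendant accepts iff offered ≥ 0.7·y, so x = 600 − 0.7y. Symmetrically y = 600 − 0.7x.
Substituting: x = 600 − 0.7(600 − 0.7x), giving x(1 − 0.7·0.7) = 600(1 − 0.7).
So x = 600 × 0.3 / 0.51 ≈ 352.9412, and the defendant receives 600 − x ≈ 247.0588.

247.06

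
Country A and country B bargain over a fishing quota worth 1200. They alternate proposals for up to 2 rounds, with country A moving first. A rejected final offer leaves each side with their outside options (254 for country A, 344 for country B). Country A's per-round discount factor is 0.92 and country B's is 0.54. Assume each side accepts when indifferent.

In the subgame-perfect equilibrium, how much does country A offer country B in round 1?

Round 2 (country B proposes): country A gets 254 if talks fail, so country B offers 254 and keeps 946.
Round 1 (country A proposes): country B can get 946 next round, worth 0.54 × 946 = 510.84 now, so country A offers 510.84, keeping 689.16.

510.84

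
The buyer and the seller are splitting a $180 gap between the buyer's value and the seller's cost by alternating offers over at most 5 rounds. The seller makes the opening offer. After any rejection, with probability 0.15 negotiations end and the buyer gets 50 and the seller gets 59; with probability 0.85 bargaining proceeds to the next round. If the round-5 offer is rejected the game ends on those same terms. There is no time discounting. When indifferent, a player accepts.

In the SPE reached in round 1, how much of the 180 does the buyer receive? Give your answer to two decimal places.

Round 5 (the seller proposes): the buyer gets 50 if talks fail, so the seller offers 50 and keeps 130.
Round 4 (the buyer proposes): rejecting gives the seller an expected 0.85 × 130 + 0.15 × 59 = 119.35, so the buyer offers 119.35, keeping 60.65.
Round 3 (the seller proposes): rejecting gives the buyer an expected 0.85 × 60.65 + 0.15 × 50 = 59.0525, so the seller offers 59.0525, keeping 120.9475.
Round 2 (the buyer proposes): rejecting gives the seller an expected 0.85 × 120.9475 + 0.15 × 59 = 111.655375. The buyer offers 111.655375 and keeps 180 − 111.655375 = 68.344625.
Round 1 (the seller proposes): rejecting gives the buyer an expected 0.85 × 68.344625 + 0.15 × 50 = 65.59293125; the seller offers that and keeps 114.40706875.

65.59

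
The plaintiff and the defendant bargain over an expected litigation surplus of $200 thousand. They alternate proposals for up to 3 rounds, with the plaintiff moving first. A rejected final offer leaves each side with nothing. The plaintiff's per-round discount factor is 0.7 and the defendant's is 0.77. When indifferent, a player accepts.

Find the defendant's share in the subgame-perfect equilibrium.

Solve by backward induction from round 3.
Round 3 (the plaintiff proposes): rejection yields 0 for the defendant; the plaintiff offers 0 and keeps 200.
Round 2 (the defendant proposes): the plaintiff can get 200 next round, worth 0.7 × 200 = 140 now. The defendant offers 140 and keeps 200 − 140 = 60.
Round 1 (the plaintiff proposes): the defendant can get 60 next round, worth 0.77 × 60 = 46.2 now, so the plaintiff offers 46.2, keeping 153.8.

46.2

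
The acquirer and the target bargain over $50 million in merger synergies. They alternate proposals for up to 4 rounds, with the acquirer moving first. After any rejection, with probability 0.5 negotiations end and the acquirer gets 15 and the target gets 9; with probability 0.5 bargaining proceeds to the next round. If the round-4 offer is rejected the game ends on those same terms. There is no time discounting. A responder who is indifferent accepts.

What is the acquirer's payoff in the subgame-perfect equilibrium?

By backward induction:
Round 4 (the target proposes): the acquirer gets 15 if talks fail, so the target offers 15 and keeps 35.
Round 3 (the acquirer proposes): rejecting gives the target an expected 0.5 × 35 + 0.5 × 9 = 22. The acquirer offers 22 and keeps 50 − 22 = 28.
Round 2 (the target proposes): rejecting gives the acquirer an expected 0.5 × 28 + 0.5 × 15 = 21.5. The target offers 21.5 and keeps 50 − 21.5 = 28.5.
Round 1 (the acquirer proposes): rejecting gives the target an expected 0.5 × 28.5 + 0.5 × 9 = 18.75, so the acquirer offers 18.75, keeping 31.25.

31.25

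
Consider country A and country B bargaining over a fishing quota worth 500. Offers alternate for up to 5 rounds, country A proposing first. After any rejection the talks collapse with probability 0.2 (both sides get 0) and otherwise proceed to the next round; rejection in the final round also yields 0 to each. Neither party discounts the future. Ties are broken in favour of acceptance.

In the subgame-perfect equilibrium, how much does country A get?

By backward induction:
Round 5 (country A proposes): country B will accept anything ≥ 0, so country A offers 0 and keeps 500.
Round 4 (country B proposes): rejecting gives country A an expected 0.8 × 500 = 400. Country B offers 400 and keeps 500 − 400 = 100.
Round 3 (country A proposes): rejecting gives country B an expected 0.8 × 100 = 80. Country A offers 80 and keeps 500 − 80 = 420.
Round 2 (country B proposes): rejecting gives country A an expected 0.8 × 420 = 336. Country B offers 336 and keeps 500 − 336 = 164.
Round 1 (country A proposes): rejecting gives country B an expected 0.8 × 164 = 131.2, so country A offers 131.2, keeping 368.8.

368.8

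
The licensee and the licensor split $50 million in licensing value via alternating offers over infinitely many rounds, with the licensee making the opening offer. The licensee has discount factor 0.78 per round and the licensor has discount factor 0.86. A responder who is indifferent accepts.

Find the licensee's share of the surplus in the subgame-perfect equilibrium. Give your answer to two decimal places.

Let x be the licensee's share when the licensee proposes and y be the licensor's share when the licensor proposes.
The licensor accepts iff offered ≥ 0.86·y, so x = 50 − 0.86y. Symmetrically y = 50 − 0.78x.
Substituting: x = 50 − 0.86(50 − 0.78x), giving x(1 − 0.78·0.86) = 50(1 − 0.86).
So x = 50 × 0.14 / 0.3292 ≈ 21.2637, and the licensor receives 50 − x ≈ 28.7363.

21.26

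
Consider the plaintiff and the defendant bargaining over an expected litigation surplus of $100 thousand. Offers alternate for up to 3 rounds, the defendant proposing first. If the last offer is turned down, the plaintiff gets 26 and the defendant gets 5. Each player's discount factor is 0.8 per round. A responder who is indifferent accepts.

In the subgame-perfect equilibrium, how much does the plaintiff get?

Round 3 (the defendant proposes): the plaintiff gets 26 if talks fail, so the defendant offers 26 and keeps 74.
Round 2 (the plaintiff proposes): the defendant can get 74 next round, worth 0.8 × 74 = 59.2 now; the plaintiff offers that and keeps 40.8.
Round 1 (the defendant proposes): the plaintiff can get 40.8 next round, worth 0.8 × 40.8 = 32.64 now. The defendant offers 32.64 and keeps 100 − 32.64 = 67.36.

32.64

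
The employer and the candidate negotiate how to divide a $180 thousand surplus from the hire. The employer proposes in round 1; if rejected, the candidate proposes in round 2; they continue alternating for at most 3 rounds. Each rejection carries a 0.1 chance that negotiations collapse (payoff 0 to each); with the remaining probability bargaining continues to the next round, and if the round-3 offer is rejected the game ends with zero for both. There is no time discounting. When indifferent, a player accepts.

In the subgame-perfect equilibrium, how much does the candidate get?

16.2

By backward induction:
Round 3 (the employer proposes): the candidate will accept anything ≥ 0, so the employer offers 0 and keeps 180.
Round 2 (the candidate proposes): rejecting gives the employer an expected 0.9 × 180 = 162; the candidate offers that and keeps 18.
Round 1 (the employer proposes): rejecting gives the candidate an expected 0.9 × 18 = 16.2, so the employer offers 16.2, keeping 163.8.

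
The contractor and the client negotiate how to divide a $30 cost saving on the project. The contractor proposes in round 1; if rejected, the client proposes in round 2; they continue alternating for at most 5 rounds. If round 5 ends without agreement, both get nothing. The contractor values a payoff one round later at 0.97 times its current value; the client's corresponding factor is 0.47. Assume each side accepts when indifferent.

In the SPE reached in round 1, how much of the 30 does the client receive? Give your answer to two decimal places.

Round 5 (the contractor proposes): rejection yields 0 for the client; the contractor offers 0 and keeps 30.
Round 4 (the client proposes): the contractor can get 30 next round, worth 0.97 × 30 = 29.1 now, so the client offers 29.1, keeping 0.9.
Round 3 (the contractor proposes): the client can get 0.9 next round, worth 0.47 × 0.9 = 0.423 now. The contractor offers 0.423 and keeps 30 − 0.423 = 29.577.
Round 2 (the client proposes): the contractor can get 29.577 next round, worth 0.97 × 29.577 = 28.68969 now, so the client offers 28.68969, keeping 1.31031.
Round 1 (the contractor proposes): the client can get 1.31031 next round, worth 0.47 × 1.31031 = 0.6158457 now. The contractor offers 0.6158457 and keeps 30 − 0.6158457 = 29.3841543.

0.62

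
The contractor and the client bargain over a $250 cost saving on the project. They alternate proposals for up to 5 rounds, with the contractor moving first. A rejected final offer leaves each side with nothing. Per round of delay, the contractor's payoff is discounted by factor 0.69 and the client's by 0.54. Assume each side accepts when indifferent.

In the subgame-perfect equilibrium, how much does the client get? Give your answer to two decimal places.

Round 5 (the contractor proposes): rejection yields 0 for the client; the contractor offers 0 and keeps 250.
Round 4 (the client proposes): the contractor can get 250 next round, worth 0.69 × 250 = 172.5 now; the client offers that and keeps 77.5.
Round 3 (the contractor proposes): the client can get 77.5 next round, worth 0.54 × 77.5 = 41.85 now; the contractor offers that and keeps 208.15.
Round 2 (the client proposes): the contractor can get 208.15 next round, worth 0.69 × 208.15 = 143.6235 now, so the client offers 143.6235, keeping 106.3765.
Round 1 (the contractor proposes): the client can get 106.3765 next round, worth 0.54 × 106.3765 = 57.44331 now; the contractor offers that and keeps 192.55669.

57.44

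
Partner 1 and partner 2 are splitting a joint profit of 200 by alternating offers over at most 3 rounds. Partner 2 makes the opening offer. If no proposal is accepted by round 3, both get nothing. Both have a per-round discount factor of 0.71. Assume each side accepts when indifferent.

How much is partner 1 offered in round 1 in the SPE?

By backward induction:
Round 3 (partner 2 proposes): partner 1 will accept anything ≥ 0, so partner 2 offers 0 and keeps 200.
Round 2 (partner 1 proposes): partner 2 can get 200 next round, worth 0.71 × 200 = 142 now. Partner 1 offers 142 and keeps 200 − 142 = 58.
Round 1 (partner 2 proposes): partner 1 can get 58 next round, worth 0.71 × 58 = 41.18 now; partner 2 offers that and keeps 158.82.

41.18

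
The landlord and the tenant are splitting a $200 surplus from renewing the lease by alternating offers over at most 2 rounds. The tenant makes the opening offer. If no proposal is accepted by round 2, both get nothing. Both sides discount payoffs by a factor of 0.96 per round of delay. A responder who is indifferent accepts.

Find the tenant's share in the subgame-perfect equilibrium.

Round 2 (the landlord proposes): the tenant will accept anything ≥ 0, so the landlord offers 0 and keeps 200.
Round 1 (the tenant proposes): the landlord can get 200 next round, worth 0.96 × 200 = 192 now, so the tenant offers 192, keeping 8.

8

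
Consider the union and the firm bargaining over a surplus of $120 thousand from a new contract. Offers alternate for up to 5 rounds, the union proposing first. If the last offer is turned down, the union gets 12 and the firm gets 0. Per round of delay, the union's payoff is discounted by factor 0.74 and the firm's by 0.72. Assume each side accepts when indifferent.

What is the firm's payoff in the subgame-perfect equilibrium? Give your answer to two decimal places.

34.43

Round 5 (the union proposes): rejection yields 0 for the firm; the union offers 0 and keeps 120.
Round 4 (the firm proposes): the union can get 120 next round, worth 0.74 × 120 = 88.8 now. The firm offers 88.8 and keeps 120 − 88.8 = 31.2.
Round 3 (the union proposes): the firm can get 31.2 next round, worth 0.72 × 31.2 = 22.464 now, so the union offers 22.464, keeping 97.536.
Round 2 (the firm proposes): the union can get 97.536 next round, worth 0.74 × 97.536 = 72.17664 now. The firm offers 72.17664 and keeps 120 − 72.17664 = 47.82336.
Round 1 (the union proposes): the firm can get 47.82336 next round, worth 0.72 × 47.82336 = 34.4328192 now. The union offers 34.4328192 and keeps 120 − 34.4328192 = 85.5671808.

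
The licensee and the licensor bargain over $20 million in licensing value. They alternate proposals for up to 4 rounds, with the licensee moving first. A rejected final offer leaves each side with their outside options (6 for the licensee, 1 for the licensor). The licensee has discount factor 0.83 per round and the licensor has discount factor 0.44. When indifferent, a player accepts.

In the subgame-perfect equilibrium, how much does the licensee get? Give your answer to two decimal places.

Round 4 (the licensor proposes): the licensee gets 6 if talks fail, so the licensor offers 6 and keeps 14.
Round 3 (the licensee proposes): the licensor can get 14 next round, worth 0.44 × 14 = 6.16 now, so the licensee offers 6.16, keeping 13.84.
Round 2 (the licensor proposes): the licensee can get 13.84 next round, worth 0.83 × 13.84 = 11.4872 now; the licensor offers that and keeps 8.5128.
Round 1 (the licensee proposes): the licensor can get 8.5128 next round, worth 0.44 × 8.5128 = 3.745632 now; the licensee offers that and keeps 16.254368.

16.25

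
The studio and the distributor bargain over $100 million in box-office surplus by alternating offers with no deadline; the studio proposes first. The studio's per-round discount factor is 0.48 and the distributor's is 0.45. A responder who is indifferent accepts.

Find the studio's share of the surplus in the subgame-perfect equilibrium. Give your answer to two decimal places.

70.15

When the studio proposes, the distributor accepts any offer worth at least 0.45 times what the distributor would get by proposing next round; and vice versa.
This gives x = 100 − 0.45y and y = 100 − 0.48x, where x and y are each side's share when it proposes.
Hence (1 − 0.45·0.48)x = 100(1 − 0.45), i.e. 0.784·x = 55.
x ≈ 70.1531; the distributor's share is 100 − x ≈ 29.8469.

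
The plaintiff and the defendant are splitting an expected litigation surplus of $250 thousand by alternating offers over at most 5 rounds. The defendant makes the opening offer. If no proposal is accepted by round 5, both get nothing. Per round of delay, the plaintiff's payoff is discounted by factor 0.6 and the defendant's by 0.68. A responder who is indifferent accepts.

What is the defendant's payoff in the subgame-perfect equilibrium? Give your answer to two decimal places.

182.42

Solve by backward induction from round 5.
Round 5 (the defendant proposes): the plaintiff will accept anything ≥ 0, so the defendant offers 0 and keeps 250.
Round 4 (the plaintiff proposes): the defendant can get 250 next round, worth 0.68 × 250 = 170 now. The plaintiff offers 170 and keeps 250 − 170 = 80.
Round 3 (the defendant proposes): the plaintiff can get 80 next round, worth 0.6 × 80 = 48 now. The defendant offers 48 and keeps 250 − 48 = 202.
Round 2 (the plaintiff proposes): the defendant can get 202 next round, worth 0.68 × 202 = 137.36 now. The plaintiff offers 137.36 and keeps 250 − 137.36 = 112.64.
Round 1 (the defendant proposes): the plaintiff can get 112.64 next round, worth 0.6 × 112.64 = 67.584 now, so the defendant offers 67.584, keeping 182.416.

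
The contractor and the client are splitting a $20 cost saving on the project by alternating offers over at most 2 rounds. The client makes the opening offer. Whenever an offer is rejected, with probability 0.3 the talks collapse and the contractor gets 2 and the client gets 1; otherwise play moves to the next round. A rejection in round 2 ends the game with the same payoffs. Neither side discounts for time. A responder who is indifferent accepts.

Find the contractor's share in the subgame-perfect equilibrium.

13.9

Round 2 (the contractor proposes): the client gets 1 if talks fail, so the contractor offers 1 and keeps 19.
Round 1 (the client proposes): rejecting gives the contractor an expected 0.7 × 19 + 0.3 × 2 = 13.9. The client offers 13.9 and keeps 20 − 13.9 = 6.1.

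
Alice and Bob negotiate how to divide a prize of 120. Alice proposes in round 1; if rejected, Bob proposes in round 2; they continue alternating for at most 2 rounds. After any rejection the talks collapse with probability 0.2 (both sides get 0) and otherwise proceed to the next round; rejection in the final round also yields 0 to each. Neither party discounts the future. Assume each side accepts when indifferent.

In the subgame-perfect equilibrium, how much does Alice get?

Round 2 (Bob proposes): rejection yields 0 for Alice; Bob offers 0 and keeps 120.
Round 1 (Alice proposes): rejecting gives Bob an expected 0.8 × 120 = 96, so Alice offers 96, keeping 24.

24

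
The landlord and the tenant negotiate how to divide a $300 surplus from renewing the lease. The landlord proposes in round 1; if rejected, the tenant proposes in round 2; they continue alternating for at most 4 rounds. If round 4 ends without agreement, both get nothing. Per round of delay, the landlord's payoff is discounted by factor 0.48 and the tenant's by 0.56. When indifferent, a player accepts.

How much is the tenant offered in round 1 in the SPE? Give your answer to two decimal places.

By backward induction:
Round 4 (the tenant proposes): rejection yields 0 for the landlord; the tenant offers 0 and keeps 300.
Round 3 (the landlord proposes): the tenant can get 300 next round, worth 0.56 × 300 = 168 now; the landlord offers that and keeps 132.
Round 2 (the tenant proposes): the landlord can get 132 next round, worth 0.48 × 132 = 63.36 now. The tenant offers 63.36 and keeps 300 − 63.36 = 236.64.
Round 1 (the landlord proposes): the tenant can get 236.64 next round, worth 0.56 × 236.64 = 132.5184 now. The landlord offers 132.5184 and keeps 300 − 132.5184 = 167.4816.

132.52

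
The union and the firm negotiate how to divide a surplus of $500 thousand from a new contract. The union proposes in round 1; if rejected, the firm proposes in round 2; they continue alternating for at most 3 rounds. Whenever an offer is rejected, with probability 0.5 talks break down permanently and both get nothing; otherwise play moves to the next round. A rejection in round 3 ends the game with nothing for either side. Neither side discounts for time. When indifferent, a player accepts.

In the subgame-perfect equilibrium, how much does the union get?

375

By backward induction:
Round 3 (the union proposes): rejection yields 0 for the firm; the union offers 0 and keeps 500.
Round 2 (the firm proposes): rejecting gives the union an expected 0.5 × 500 = 250; the firm offers that and keeps 250.
Round 1 (the union proposes): rejecting gives the firm an expected 0.5 × 250 = 125; the union offers that and keeps 375.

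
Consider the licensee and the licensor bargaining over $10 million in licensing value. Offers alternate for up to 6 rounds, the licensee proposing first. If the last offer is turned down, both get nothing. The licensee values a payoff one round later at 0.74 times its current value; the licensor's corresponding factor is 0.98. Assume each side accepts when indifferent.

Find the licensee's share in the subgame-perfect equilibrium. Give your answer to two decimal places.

Round 6 (the licensor proposes): the licensee will accept anything ≥ 0, so the licensor offers 0 and keeps 10.
Round 5 (the licensee proposes): the licensor can get 10 next round, worth 0.98 × 10 = 9.8 now; the licensee offers that and keeps 0.2.
Round 4 (the licensor proposes): the licensee can get 0.2 next round, worth 0.74 × 0.2 = 0.148 now; the licensor offers that and keeps 9.852.
Round 3 (the licensee proposes): the licensor can get 9.852 next round, worth 0.98 × 9.852 = 9.65496 now; the licensee offers that and keeps 0.34504.
Round 2 (the licensor proposes): the licensee can get 0.34504 next round, worth 0.74 × 0.34504 = 0.2553296 now. The licensor offers 0.2553296 and keeps 10 − 0.2553296 = 9.7446704.
Round 1 (the licensee proposes): the licensor can get 9.7446704 next round, worth 0.98 × 9.7446704 = 9.549776992 now. The licensee offers 9.549776992 and keeps 10 − 9.549776992 = 0.450223008.

0.45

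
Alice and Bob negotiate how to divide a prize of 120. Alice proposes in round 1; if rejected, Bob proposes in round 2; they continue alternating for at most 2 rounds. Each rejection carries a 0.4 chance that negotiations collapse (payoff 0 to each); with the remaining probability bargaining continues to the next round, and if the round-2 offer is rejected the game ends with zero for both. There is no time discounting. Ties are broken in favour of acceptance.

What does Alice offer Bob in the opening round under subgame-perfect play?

By backward induction:
Round 2 (Bob proposes): rejection yields 0 for Alice; Bob offers 0 and keeps 120.
Round 1 (Alice proposes): rejecting gives Bob an expected 0.6 × 120 = 72, so Alice offers 72, keeping 48.

72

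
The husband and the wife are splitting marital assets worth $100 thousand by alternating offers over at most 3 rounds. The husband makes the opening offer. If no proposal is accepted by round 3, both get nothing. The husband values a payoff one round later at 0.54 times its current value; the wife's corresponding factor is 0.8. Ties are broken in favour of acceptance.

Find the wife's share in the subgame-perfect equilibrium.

36.8

Round 3 (the husband proposes): rejection yields 0 for the wife; the husband offers 0 and keeps 100.
Round 2 (the wife proposes): the husband can get 100 next round, worth 0.54 × 100 = 54 now; the wife offers that and keeps 46.
Round 1 (the husband proposes): the wife can get 46 next round, worth 0.8 × 46 = 36.8 now, so the husband offers 36.8, keeping 63.2.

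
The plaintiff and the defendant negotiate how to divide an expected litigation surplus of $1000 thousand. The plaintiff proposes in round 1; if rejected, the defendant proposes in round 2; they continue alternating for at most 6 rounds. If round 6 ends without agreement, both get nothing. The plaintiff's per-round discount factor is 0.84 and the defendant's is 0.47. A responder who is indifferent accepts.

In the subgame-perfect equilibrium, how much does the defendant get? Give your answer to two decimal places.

Solve by backward induction from round 6.
Round 6 (the defendant proposes): rejection yields 0 for the plaintiff; the defendant offers 0 and keeps 1000.
Round 5 (the plaintiff proposes): the defendant can get 1000 next round, worth 0.47 × 1000 = 470 now; the plaintiff offers that and keeps 530.
Round 4 (the defendant proposes): the plaintiff can get 530 next round, worth 0.84 × 530 = 445.2 now, so the defendant offers 445.2, keeping 554.8.
Round 3 (the plaintiff proposes): the defendant can get 554.8 next round, worth 0.47 × 554.8 = 260.756 now, so the plaintiff offers 260.756, keeping 739.244.
Round 2 (the defendant proposes): the plaintiff can get 739.244 next round, worth 0.84 × 739.244 = 620.96496 now. The defendant offers 620.96496 and keeps 1000 − 620.96496 = 379.03504.
Round 1 (the plaintiff proposes): the defendant can get 379.03504 next round, worth 0.47 × 379.03504 = 178.1464688 now; the plaintiff offers that and keeps 821.8535312.

178.15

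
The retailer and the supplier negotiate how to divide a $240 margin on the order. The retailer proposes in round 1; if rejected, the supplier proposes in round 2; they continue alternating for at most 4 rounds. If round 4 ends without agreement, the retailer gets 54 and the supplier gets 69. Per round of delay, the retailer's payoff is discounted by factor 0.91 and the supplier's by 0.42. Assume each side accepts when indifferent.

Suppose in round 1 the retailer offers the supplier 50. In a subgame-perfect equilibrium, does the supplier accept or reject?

Accept

Round 4 (the supplier proposes): the retailer gets 54 if talks fail, so the supplier offers 54 and keeps 186.
Round 3 (the retailer proposes): the supplier can get 186 next round, worth 0.42 × 186 = 78.12 now. The retailer offers 78.12 and keeps 240 − 78.12 = 161.88.
Round 2 (the supplier proposes): the retailer can get 161.88 next round, worth 0.91 × 161.88 = 147.3108 now; the supplier offers that and keeps 92.6892.
So by rejecting in round 1, the supplier gets 92.6892 next round, worth 0.42 × 92.6892 = 38.929464 now.
Offer 50 ≥ 38.929464, so the supplier accepts.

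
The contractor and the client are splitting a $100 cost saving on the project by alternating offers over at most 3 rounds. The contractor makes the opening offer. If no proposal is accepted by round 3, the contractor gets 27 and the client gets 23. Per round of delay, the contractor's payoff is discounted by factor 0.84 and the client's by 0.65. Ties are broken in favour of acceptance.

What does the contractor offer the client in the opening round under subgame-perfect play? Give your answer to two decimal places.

22.96

Round 3 (the contractor proposes): the client gets 23 if talks fail, so the contractor offers 23 and keeps 77.
Round 2 (the client proposes): the contractor can get 77 next round, worth 0.84 × 77 = 64.68 now; the client offers that and keeps 35.32.
Round 1 (the contractor proposes): the client can get 35.32 next round, worth 0.65 × 35.32 = 22.958 now. The contractor offers 22.958 and keeps 100 − 22.958 = 77.042.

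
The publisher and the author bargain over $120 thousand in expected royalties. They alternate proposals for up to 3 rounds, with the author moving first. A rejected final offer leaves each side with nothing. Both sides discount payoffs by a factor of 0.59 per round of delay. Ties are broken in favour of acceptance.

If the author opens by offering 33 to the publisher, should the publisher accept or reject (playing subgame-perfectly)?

Work out the publisher's continuation value if the offer is rejected.
Round 3 (the author proposes): rejection yields 0 for the publisher; the author offers 0 and keeps 120.
Round 2 (the publisher proposes): the author can get 120 next round, worth 0.59 × 120 = 70.8 now. The publisher offers 70.8 and keeps 120 − 70.8 = 49.2.
So by rejecting in round 1, the publisher gets 49.2 next round, worth 0.59 × 49.2 = 29.028 now.
Offer 33 ≥ 29.028, so the publisher accepts.

Accept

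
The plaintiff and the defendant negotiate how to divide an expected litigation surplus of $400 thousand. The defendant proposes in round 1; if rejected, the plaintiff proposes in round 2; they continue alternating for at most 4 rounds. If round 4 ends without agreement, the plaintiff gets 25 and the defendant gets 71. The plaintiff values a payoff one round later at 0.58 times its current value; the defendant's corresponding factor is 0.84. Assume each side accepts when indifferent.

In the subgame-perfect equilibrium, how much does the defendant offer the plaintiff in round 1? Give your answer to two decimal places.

Round 4 (the plaintiff proposes): the defendant gets 71 if talks fail, so the plaintiff offers 71 and keeps 329.
Round 3 (the defendant proposes): the plaintiff can get 329 next round, worth 0.58 × 329 = 190.82 now. The defendant offers 190.82 and keeps 400 − 190.82 = 209.18.
Round 2 (the plaintiff proposes): the defendant can get 209.18 next round, worth 0.84 × 209.18 = 175.7112 now, so the plaintiff offers 175.7112, keeping 224.2888.
Round 1 (the defendant proposes): the plaintiff can get 224.2888 next round, worth 0.58 × 224.2888 = 130.087504 now; the defendant offers that and keeps 269.912496.

130.09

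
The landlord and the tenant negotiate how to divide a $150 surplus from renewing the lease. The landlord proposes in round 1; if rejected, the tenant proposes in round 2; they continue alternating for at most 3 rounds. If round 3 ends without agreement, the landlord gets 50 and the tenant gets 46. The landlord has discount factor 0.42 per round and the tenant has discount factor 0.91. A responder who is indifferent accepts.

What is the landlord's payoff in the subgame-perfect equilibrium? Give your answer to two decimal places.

Round 3 (the landlord proposes): the tenant gets 46 if talks fail, so the landlord offers 46 and keeps 104.
Round 2 (the tenant proposes): the landlord can get 104 next round, worth 0.42 × 104 = 43.68 now, so the tenant offers 43.68, keeping 106.32.
Round 1 (the landlord proposes): the tenant can get 106.32 next round, worth 0.91 × 106.32 = 96.7512 now, so the landlord offers 96.7512, keeping 53.2488.

53.25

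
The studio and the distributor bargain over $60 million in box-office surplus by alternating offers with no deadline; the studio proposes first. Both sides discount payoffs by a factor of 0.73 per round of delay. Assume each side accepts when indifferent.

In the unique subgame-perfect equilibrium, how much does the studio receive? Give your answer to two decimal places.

Let x be the studio's share when the studio proposes and y be the distributor's share when the distributor proposes.
The distributor accepts iff offered ≥ 0.73·y, so x = 60 − 0.73y. Symmetrically y = 60 − 0.73x.
Substituting: x = 60 − 0.73(60 − 0.73x), giving x(1 − 0.73·0.73) = 60(1 − 0.73).
So x = 60 × 0.27 / 0.4671 ≈ 34.6821, and the distributor receives 60 − x ≈ 25.3179.

34.68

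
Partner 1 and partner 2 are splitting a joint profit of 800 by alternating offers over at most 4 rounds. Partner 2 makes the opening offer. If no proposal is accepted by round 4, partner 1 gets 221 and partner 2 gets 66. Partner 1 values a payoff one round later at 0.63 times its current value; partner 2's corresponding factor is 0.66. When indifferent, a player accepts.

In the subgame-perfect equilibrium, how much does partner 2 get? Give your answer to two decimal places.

By backward induction:
Round 4 (partner 1 proposes): partner 2 gets 66 if talks fail, so partner 1 offers 66 and keeps 734.
Round 3 (partner 2 proposes): partner 1 can get 734 next round, worth 0.63 × 734 = 462.42 now. Partner 2 offers 462.42 and keeps 800 − 462.42 = 337.58.
Round 2 (partner 1 proposes): partner 2 can get 337.58 next round, worth 0.66 × 337.58 = 222.8028 now, so partner 1 offers 222.8028, keeping 577.1972.
Round 1 (partner 2 proposes): partner 1 can get 577.1972 next round, worth 0.63 × 577.1972 = 363.634236 now. Partner 2 offers 363.634236 and keeps 800 − 363.634236 = 436.365764.

436.37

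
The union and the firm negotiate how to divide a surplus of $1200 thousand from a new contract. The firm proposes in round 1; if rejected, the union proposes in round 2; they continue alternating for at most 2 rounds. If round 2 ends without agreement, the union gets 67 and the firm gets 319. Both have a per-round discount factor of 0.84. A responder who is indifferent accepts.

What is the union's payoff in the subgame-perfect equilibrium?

Round 2 (the union proposes): the firm gets 319 if talks fail, so the union offers 319 and keeps 881.
Round 1 (the firm proposes): the union can get 881 next round, worth 0.84 × 881 = 740.04 now, so the firm offers 740.04, keeping 459.96.

740.04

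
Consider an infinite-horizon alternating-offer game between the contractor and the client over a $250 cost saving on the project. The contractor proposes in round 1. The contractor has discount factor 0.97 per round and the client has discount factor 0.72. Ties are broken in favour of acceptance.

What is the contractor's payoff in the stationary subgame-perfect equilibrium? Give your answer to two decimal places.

232.10

In a stationary SPE each proposer offers the other exactly their discounted continuation value.
If the contractor keeps x when proposing and the client keeps y when proposing, then x = 250 − 0.72y and y = 250 − 0.97x.
Solving: x = 250(1 − 0.72) / (1 − 0.97·0.72) = 70 / 0.3016 ≈ 232.0955.
The client gets 250 − 232.0955 ≈ 17.9045.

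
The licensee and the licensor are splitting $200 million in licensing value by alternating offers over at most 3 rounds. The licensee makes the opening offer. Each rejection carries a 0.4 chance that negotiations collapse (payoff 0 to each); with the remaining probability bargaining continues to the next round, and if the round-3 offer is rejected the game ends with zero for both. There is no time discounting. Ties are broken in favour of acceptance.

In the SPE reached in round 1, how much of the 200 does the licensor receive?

48

Round 3 (the licensee proposes): rejection yields 0 for the licensor; the licensee offers 0 and keeps 200.
Round 2 (the licensor proposes): rejecting gives the licensee an expected 0.6 × 200 = 120, so the licensor offers 120, keeping 80.
Round 1 (the licensee proposes): rejecting gives the licensor an expected 0.6 × 80 = 48. The licensee offers 48 and keeps 200 − 48 = 152.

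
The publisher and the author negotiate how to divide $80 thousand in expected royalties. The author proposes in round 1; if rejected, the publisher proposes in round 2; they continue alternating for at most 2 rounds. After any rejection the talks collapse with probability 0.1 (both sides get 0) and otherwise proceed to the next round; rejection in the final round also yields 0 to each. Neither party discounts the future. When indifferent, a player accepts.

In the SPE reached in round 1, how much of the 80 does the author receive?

8

By backward induction:
Round 2 (the publisher proposes): the author will accept anything ≥ 0, so the publisher offers 0 and keeps 80.
Round 1 (the author proposes): rejecting gives the publisher an expected 0.9 × 80 = 72, so the author offers 72, keeping 8.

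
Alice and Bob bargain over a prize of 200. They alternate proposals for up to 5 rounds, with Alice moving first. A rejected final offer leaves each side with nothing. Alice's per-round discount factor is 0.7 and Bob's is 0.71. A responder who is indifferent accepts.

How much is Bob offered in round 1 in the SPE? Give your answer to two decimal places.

63.77

Round 5 (Alice proposes): Bob will accept anything ≥ 0, so Alice offers 0 and keeps 200.
Round 4 (Bob proposes): Alice can get 200 next round, worth 0.7 × 200 = 140 now. Bob offers 140 and keeps 200 − 140 = 60.
Round 3 (Alice proposes): Bob can get 60 next round, worth 0.71 × 60 = 42.6 now. Alice offers 42.6 and keeps 200 − 42.6 = 157.4.
Round 2 (Bob proposes): Alice can get 157.4 next round, worth 0.7 × 157.4 = 110.18 now. Bob offers 110.18 and keeps 200 − 110.18 = 89.82.
Round 1 (Alice proposes): Bob can get 89.82 next round, worth 0.71 × 89.82 = 63.7722 now. Alice offers 63.7722 and keeps 200 − 63.7722 = 136.2278.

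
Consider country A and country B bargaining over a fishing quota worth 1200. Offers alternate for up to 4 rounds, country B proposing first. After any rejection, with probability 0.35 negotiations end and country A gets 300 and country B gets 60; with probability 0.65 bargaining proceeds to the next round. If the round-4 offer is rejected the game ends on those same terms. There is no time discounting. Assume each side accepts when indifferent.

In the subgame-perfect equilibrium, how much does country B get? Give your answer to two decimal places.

By backward induction:
Round 4 (country A proposes): country B gets 60 if talks fail, so country A offers 60 and keeps 1140.
Round 3 (country B proposes): rejecting gives country A an expected 0.65 × 1140 + 0.35 × 300 = 846. Country B offers 846 and keeps 1200 − 846 = 354.
Round 2 (country A proposes): rejecting gives country B an expected 0.65 × 354 + 0.35 × 60 = 251.1. Country A offers 251.1 and keeps 1200 − 251.1 = 948.9.
Round 1 (country B proposes): rejecting gives country A an expected 0.65 × 948.9 + 0.35 × 300 = 721.785, so country B offers 721.785, keeping 478.215.

478.22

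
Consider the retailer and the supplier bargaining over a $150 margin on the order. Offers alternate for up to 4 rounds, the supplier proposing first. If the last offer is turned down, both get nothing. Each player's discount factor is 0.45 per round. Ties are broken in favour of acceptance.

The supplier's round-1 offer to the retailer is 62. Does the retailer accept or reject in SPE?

Work out the retailer's continuation value if the offer is rejected.
Round 4 (the retailer proposes): rejection yields 0 for the supplier; the retailer offers 0 and keeps 150.
Round 3 (the supplier proposes): the retailer can get 150 next round, worth 0.45 × 150 = 67.5 now, so the supplier offers 67.5, keeping 82.5.
Round 2 (the retailer proposes): the supplier can get 82.5 next round, worth 0.45 × 82.5 = 37.125 now; the retailer offers that and keeps 112.875.
So by rejecting in round 1, the retailer gets 112.875 next round, worth 0.45 × 112.875 = 50.79375 now.
Offer 62 ≥ 50.79375, so the retailer accepts.

Accept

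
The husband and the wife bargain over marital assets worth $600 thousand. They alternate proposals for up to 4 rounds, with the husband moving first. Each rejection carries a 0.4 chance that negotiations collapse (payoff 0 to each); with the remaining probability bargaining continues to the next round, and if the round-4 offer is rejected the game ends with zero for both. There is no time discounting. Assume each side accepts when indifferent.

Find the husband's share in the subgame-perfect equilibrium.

326.4

Round 4 (the wife proposes): the husband will accept anything ≥ 0, so the wife offers 0 and keeps 600.
Round 3 (the husband proposes): rejecting gives the wife an expected 0.6 × 600 = 360. The husband offers 360 and keeps 600 − 360 = 240.
Round 2 (the wife proposes): rejecting gives the husband an expected 0.6 × 240 = 144. The wife offers 144 and keeps 600 − 144 = 456.
Round 1 (the husband proposes): rejecting gives the wife an expected 0.6 × 456 = 273.6; the husband offers that and keeps 326.4.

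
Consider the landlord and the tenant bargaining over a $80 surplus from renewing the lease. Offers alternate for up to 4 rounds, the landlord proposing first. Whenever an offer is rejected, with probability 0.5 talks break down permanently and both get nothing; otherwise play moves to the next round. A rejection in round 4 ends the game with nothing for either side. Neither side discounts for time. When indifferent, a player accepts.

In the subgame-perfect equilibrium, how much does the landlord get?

50

Round 4 (the tenant proposes): the landlord will accept anything ≥ 0, so the tenant offers 0 and keeps 80.
Round 3 (the landlord proposes): rejecting gives the tenant an expected 0.5 × 80 = 40; the landlord offers that and keeps 40.
Round 2 (the tenant proposes): rejecting gives the landlord an expected 0.5 × 40 = 20, so the tenant offers 20, keeping 60.
Round 1 (the landlord proposes): rejecting gives the tenant an expected 0.5 × 60 = 30. The landlord offers 30 and keeps 80 − 30 = 50.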